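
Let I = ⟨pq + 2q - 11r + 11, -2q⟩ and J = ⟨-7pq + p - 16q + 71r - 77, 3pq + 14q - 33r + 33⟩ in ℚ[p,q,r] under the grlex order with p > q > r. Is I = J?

No, the ideals differ.

Equality of ideals is decidable: compute both reduced Gröbner bases (unique for the ordering) and check whether they agree.
Buchberger on the first generating set:
f_1 = pq + 2q - 11r + 11, LT = pq.
f_2 = -2q, LT = q.

S(f_1,f_2): lcm = pq. S = 2q - 11r + 11.
  leading term q: subtract (-1)·f_2 from 2q - 11r + 11 → -11r + 11
  leading term r: no divisor's leading term divides it; move -11r to the remainder.
  leading term 1: no divisor's leading term divides it; move 11 to the remainder.
  remainder -11r + 11 ≠ 0; add g_3 = -11r + 11 to the basis.

The other S-polynomials (S(f_1,g_3), S(f_2,g_3)) all reduce to 0 modulo the current basis, so we have a Gröbner basis.
Inter-reduce: drop elements whose leading term is divisible by another's, tail-reduce, and make monic.
Reduced Gröbner basis: {q, r - 1}.

Buchberger on the second generating set:
h_1 = -7pq + p - 16q + 71r - 77, LT = pq.
h_2 = 3pq + 14q - 33r + 33, LT = pq.

S(h_1,h_2): lcm = pq. S = -1/7p - 50/21q + 6/7r.
  leading term p: no divisor's leading term divides it; move -1/7p to the remainder.
  leading term q: no divisor's leading term divides it; move -50/21q to the remainder.
  leading term r: no divisor's leading term divides it; move 6/7r to the remainder.
  remainder -1/7p - 50/21q + 6/7r ≠ 0; add k_3 = -1/7p - 50/21q + 6/7r to the basis.

S(h_1,k_3): lcm = pq. S = -50/3q² + 6qr - 1/7p + 16/7q - 71/7r + 11.
  leading term q²: no divisor's leading term divides it; move -50/3q² to the remainder.
  leading term qr: no divisor's leading term divides it; move 6qr to the remainder.
  leading term p: subtract (1)·k_3 from -1/7p + 16/7q - 71/7r + 11 → 14/3q - 11r + 11
  leading term q: no divisor's leading term divides it; move 14/3q to the remainder.
  leading term r: no divisor's leading term divides it; move -11r to the remainder.
  leading term 1: no divisor's leading term divides it; move 11 to the remainder.
  remainder -50/3q² + 6qr + 14/3q - 11r + 11 ≠ 0; add k_4 = -50/3q² + 6qr + 14/3q - 11r + 11 to the basis.

The other S-polynomials (S(h_2,k_3), S(h_1,k_4), S(h_2,k_4), S(k_3,k_4)) all reduce to 0 modulo the current basis, so we have a Gröbner basis.
Inter-reduce: drop elements whose leading term is divisible by another's, tail-reduce, and make monic.
Reduced Gröbner basis: {q² - 9/25qr - 7/25q + 33/50r - 33/50, p + 50/3q - 6r}.

Since the reduced bases disagree, the two ideals are not the same.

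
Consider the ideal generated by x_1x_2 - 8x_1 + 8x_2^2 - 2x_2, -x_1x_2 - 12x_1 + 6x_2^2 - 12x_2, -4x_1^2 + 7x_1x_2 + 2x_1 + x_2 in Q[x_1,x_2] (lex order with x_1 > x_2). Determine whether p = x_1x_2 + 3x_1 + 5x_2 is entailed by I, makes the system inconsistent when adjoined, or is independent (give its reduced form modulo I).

x_1x_2 + 3x_1 + 5x_2 lies in I (it reduces to 0).

First compute the reduced Gröbner basis of I by Buchberger's algorithm.
f_1 = x_1x_2 - 8x_1 + 8x_2^2 - 2x_2, LT = x_1x_2.
f_2 = -x_1x_2 - 12x_1 + 6x_2^2 - 12x_2, LT = x_1x_2.
f_3 = -4x_1^2 + 7x_1x_2 + 2x_1 + x_2, LT = x_1^2.

S(f_1,f_2): lcm = x_1x_2. S = -20x_1 + 14x_2^2 - 14x_2.
  leading term x_1: no divisor's leading term divides it; move -20x_1 to the remainder.
  leading term x_2^2: no divisor's leading term divides it; move 14x_2^2 to the remainder.
  leading term x_2: no divisor's leading term divides it; move -14x_2 to the remainder.
  remainder -20x_1 + 14x_2^2 - 14x_2 ≠ 0; add h_4 = -20x_1 + 14x_2^2 - 14x_2 to the basis.

S(f_1,f_3): lcm = x_1^2x_2. S = -8x_1^2 + 39/4x_1x_2^2 - 3/2x_1x_2 + 1/4x_2^2.
  leading term x_1^2: subtract (2)·f_3 from -8x_1^2 + 39/4x_1x_2^2 - 3/2x_1x_2 + 1/4x_2^2 → 39/4x_1x_2^2 - 31/2x_1x_2 - 4x_1 + 1/4x_2^2 - 2x_2
  leading term x_1x_2^2: subtract (39/4x_2)·f_1 from 39/4x_1x_2^2 - 31/2x_1x_2 - 4x_1 + 1/4x_2^2 - 2x_2 → 125/2x_1x_2 - 4x_1 - 78x_2^3 + 79/4x_2^2 - 2x_2
  leading term x_1x_2: subtract (125/2)·f_1 from 125/2x_1x_2 - 4x_1 - 78x_2^3 + 79/4x_2^2 - 2x_2 → 496x_1 - 78x_2^3 - 1921/4x_2^2 + 123x_2
  leading term x_1: subtract (-124/5)·h_4 from 496x_1 - 78x_2^3 - 1921/4x_2^2 + 123x_2 → -78x_2^3 - 2661/20x_2^2 - 1121/5x_2
  leading term x_2^3: no divisor's leading term divides it; move -78x_2^3 to the remainder.
  leading term x_2^2: no divisor's leading term divides it; move -2661/20x_2^2 to the remainder.
  leading term x_2: no divisor's leading term divides it; move -1121/5x_2 to the remainder.
  remainder -78x_2^3 - 2661/20x_2^2 - 1121/5x_2 ≠ 0; add h_5 = -78x_2^3 - 2661/20x_2^2 - 1121/5x_2 to the basis.

S(f_2,f_3): lcm = x_1^2x_2. S = 12x_1^2 - 17/4x_1x_2^2 + 25/2x_1x_2 + 1/4x_2^2.
  leading term x_1^2: subtract (-3)·f_3 from 12x_1^2 - 17/4x_1x_2^2 + 25/2x_1x_2 + 1/4x_2^2 → -17/4x_1x_2^2 + 67/2x_1x_2 + 6x_1 + 1/4x_2^2 + 3x_2
  leading term x_1x_2^2: subtract (-17/4x_2)·f_1 from -17/4x_1x_2^2 + 67/2x_1x_2 + 6x_1 + 1/4x_2^2 + 3x_2 → -1/2x_1x_2 + 6x_1 + 34x_2^3 - 33/4x_2^2 + 3x_2
  leading term x_1x_2: subtract (-1/2)·f_1 from -1/2x_1x_2 + 6x_1 + 34x_2^3 - 33/4x_2^2 + 3x_2 → 2x_1 + 34x_2^3 - 17/4x_2^2 + 2x_2
  leading term x_1: subtract (-1/10)·h_4 from 2x_1 + 34x_2^3 - 17/4x_2^2 + 2x_2 → 34x_2^3 - 57/20x_2^2 + 3/5x_2
  leading term x_2^3: subtract (-17/39)·h_5 from 34x_2^3 - 57/20x_2^2 + 3/5x_2 → -791/13x_2^2 - 3788/39x_2
  leading term x_2^2: no divisor's leading term divides it; move -791/13x_2^2 to the remainder.
  leading term x_2: no divisor's leading term divides it; move -3788/39x_2 to the remainder.
  remainder -791/13x_2^2 - 3788/39x_2 ≠ 0; add h_6 = -791/13x_2^2 - 3788/39x_2 to the basis.

S(f_1,h_4): lcm = x_1x_2. S = -8x_1 + 7/10x_2^3 + 73/10x_2^2 - 2x_2.
  leading term x_1: subtract (2/5)·h_4 from -8x_1 + 7/10x_2^3 + 73/10x_2^2 - 2x_2 → 7/10x_2^3 + 17/10x_2^2 + 18/5x_2
  leading term x_2^3: subtract (-7/780)·h_5 from 7/10x_2^3 + 17/10x_2^2 + 18/5x_2 → 2631/5200x_2^2 + 6193/3900x_2
  leading term x_2^2: subtract (-2631/316400)·h_6 from 2631/5200x_2^2 + 6193/3900x_2 → 92581/118650x_2
  leading term x_2: no divisor's leading term divides it; move 92581/118650x_2 to the remainder.
  remainder 92581/118650x_2 ≠ 0; add h_7 = 92581/118650x_2 to the basis.

The other S-polynomials (S(f_2,h_4), S(f_3,h_4), S(f_1,h_5), S(f_2,h_5), S(f_3,h_5), S(h_4,h_5), S(f_1,h_6), S(f_2,h_6), S(f_3,h_6), S(h_4,h_6), S(h_5,h_6), S(f_1,h_7), S(f_2,h_7), S(f_3,h_7), S(h_4,h_7), S(h_5,h_7), S(h_6,h_7)) all reduce to 0 modulo the current basis, so we have a Gröbner basis.
Inter-reduce: drop elements whose leading term is divisible by another's, tail-reduce, and make monic.
Reduced Gröbner basis: {x_1, x_2}.
Label its elements g_1 = x_1, g_2 = x_2.

Reduce p = x_1x_2 + 3x_1 + 5x_2 modulo G:
  leading term x_1x_2: subtract (x_2)·g_1 from x_1x_2 + 3x_1 + 5x_2 → 3x_1 + 5x_2
  leading term x_1: subtract (3)·g_1 from 3x_1 + 5x_2 → 5x_2
  leading term x_2: subtract (5)·g_2 from 5x_2 → 0
  normal form = 0.
Since the normal form is 0, p ∈ I.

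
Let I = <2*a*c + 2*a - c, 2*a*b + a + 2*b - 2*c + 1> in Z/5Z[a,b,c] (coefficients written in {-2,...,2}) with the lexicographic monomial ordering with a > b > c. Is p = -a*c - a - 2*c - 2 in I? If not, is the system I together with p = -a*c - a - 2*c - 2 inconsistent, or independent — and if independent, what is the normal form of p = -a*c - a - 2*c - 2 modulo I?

First compute the reduced Gröbner basis of I by Buchberger's algorithm.
f_1 = 2*a*c + 2*a - c, LT = a*c.
f_2 = 2*a*b + a + 2*b - 2*c + 1, LT = a*b.

S(f_1,f_2): lcm = a*b*c. S = a*b + 2*a*c + b*c + c**2 + 2*c.
  reduce S modulo (f_1, f_2):
  remainder b*c - b + c**2 - c + 2 ≠ 0; add h_3 = b*c - b + c**2 - c + 2 to the basis.

The other S-polynomials (S(f_1,h_3), S(f_2,h_3)) all reduce to 0 modulo the current basis, so we have a Gröbner basis.
Inter-reduce: drop elements whose leading term is divisible by another's, tail-reduce, and make monic.
Reduced Gröbner basis: {a*b - 2*a + b - c - 2, a*c + a + 2*c, b*c - b + c**2 - c + 2}.
Label its elements g_1 = a*b - 2*a + b - c - 2, g_2 = a*c + a + 2*c, g_3 = b*c - b + c**2 - c + 2.

Reduce p = -a*c - a - 2*c - 2 modulo G:
  leading term a*c: subtract (-1)·g_2 from -a*c - a - 2*c - 2 → -2
  leading term 1: no divisor's leading term divides it; move -2 to the remainder.
  normal form = -2.
The normal form is nonzero, so p ∉ I. Since p minus its normal form lies in I, I + (p) = I + (r) where r = -2; decide whether this ideal is the whole ring.
Here r = -2 is a nonzero constant, hence a unit: 1 ∈ I + (p), the Gröbner basis of I + (p) is {1}, and the enlarged system has no common solution — adjoining p is inconsistent.

Adjoining -a*c - a - 2*c - 2 makes the ideal the whole ring: the system is inconsistent.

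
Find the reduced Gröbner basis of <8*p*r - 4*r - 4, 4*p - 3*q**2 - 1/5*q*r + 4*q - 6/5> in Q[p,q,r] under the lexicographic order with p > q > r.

f_1 = 8*p*r - 4*r - 4, LT = p*r.
f_2 = 4*p - 3*q**2 - 1/5*q*r + 4*q - 6/5, LT = p.

S(f_1,f_2): lcm = p*r. S = 3/4*q**2*r + 1/20*q*r**2 - q*r - 1/5*r - 1/2.
  leading term q**2*r: no divisor's leading term divides it; move 3/4*q**2*r to the remainder.
  leading term q*r**2: no divisor's leading term divides it; move 1/20*q*r**2 to the remainder.
  leading term q*r: no divisor's leading term divides it; move -q*r to the remainder.
  leading term r: no divisor's leading term divides it; move -1/5*r to the remainder.
  leading term 1: no divisor's leading term divides it; move -1/2 to the remainder.
  remainder 3/4*q**2*r + 1/20*q*r**2 - q*r - 1/5*r - 1/2 ≠ 0; add g_3 = 3/4*q**2*r + 1/20*q*r**2 - q*r - 1/5*r - 1/2 to the basis.

S(f_1,g_3): lcm = p*q**2*r. S = -1/15*p*q*r**2 + 4/3*p*q*r + 4/15*p*r + 2/3*p - 1/2*q**2*r - 1/2*q**2.
  leading term p*q*r**2: subtract (-1/120*q*r)·f_1 from -1/15*p*q*r**2 + 4/3*p*q*r + 4/15*p*r + 2/3*p - 1/2*q**2*r - 1/2*q**2 → 4/3*p*q*r + 4/15*p*r + 2/3*p - 1/2*q**2*r - 1/2*q**2 - 1/30*q*r**2 - 1/30*q*r
  leading term p*q*r: subtract (1/6*q)·f_1 from 4/3*p*q*r + 4/15*p*r + 2/3*p - 1/2*q**2*r - 1/2*q**2 - 1/30*q*r**2 - 1/30*q*r → 4/15*p*r + 2/3*p - 1/2*q**2*r - 1/2*q**2 - 1/30*q*r**2 + 19/30*q*r + 2/3*q
  leading term p*r: subtract (1/30)·f_1 from 4/15*p*r + 2/3*p - 1/2*q**2*r - 1/2*q**2 - 1/30*q*r**2 + 19/30*q*r + 2/3*q → 2/3*p - 1/2*q**2*r - 1/2*q**2 - 1/30*q*r**2 + 19/30*q*r + 2/3*q + 2/15*r + 2/15
  leading term p: subtract (1/6)·f_2 from 2/3*p - 1/2*q**2*r - 1/2*q**2 - 1/30*q*r**2 + 19/30*q*r + 2/3*q + 2/15*r + 2/15 → -1/2*q**2*r - 1/30*q*r**2 + 2/3*q*r + 2/15*r + 1/3
  leading term q**2*r: subtract (-2/3)·g_3 from -1/2*q**2*r - 1/30*q*r**2 + 2/3*q*r + 2/15*r + 1/3 → 0
  remainder 0.

S(f_2,g_3): leading monomials are coprime, so the S-polynomial reduces to 0 (Buchberger's first criterion).
Every S-polynomial of the final basis reduces to 0, so we have a Gröbner basis.
Inter-reduce: drop elements whose leading term is divisible by another's, tail-reduce, and make monic.

G = {p - 3/4*q**2 - 1/20*q*r + q - 3/10, q**2*r + 1/15*q*r**2 - 4/3*q*r - 4/15*r - 2/3}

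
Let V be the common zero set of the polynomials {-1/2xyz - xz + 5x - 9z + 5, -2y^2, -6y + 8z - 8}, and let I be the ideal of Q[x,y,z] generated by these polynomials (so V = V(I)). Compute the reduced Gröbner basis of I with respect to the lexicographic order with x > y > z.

f_1 = -1/2xyz - xz + 5x - 9z + 5, LT = xyz.
f_2 = -2y^2, LT = y^2.
f_3 = -6y + 8z - 8, LT = y.

S(f_1,f_2): lcm = xy^2z. S = 2xyz - 10xy + 18yz - 10y.
  leading term xyz: subtract (-4)·f_1 from 2xyz - 10xy + 18yz - 10y → -10xy - 4xz + 20x + 18yz - 10y - 36z + 20
  leading term xy: subtract (5/3x)·f_3 from -10xy - 4xz + 20x + 18yz - 10y - 36z + 20 → -52/3xz + 100/3x + 18yz - 10y - 36z + 20
  leading term xz: no divisor's leading term divides it; move -52/3xz to the remainder.
  leading term x: no divisor's leading term divides it; move 100/3x to the remainder.
  leading term yz: subtract (-3z)·f_3 from 18yz - 10y - 36z + 20 → -10y + 24z^2 - 60z + 20
  leading term y: subtract (5/3)·f_3 from -10y + 24z^2 - 60z + 20 → 24z^2 - 220/3z + 100/3
  leading term z^2: no divisor's leading term divides it; move 24z^2 to the remainder.
  leading term z: no divisor's leading term divides it; move -220/3z to the remainder.
  leading term 1: no divisor's leading term divides it; move 100/3 to the remainder.
  remainder -52/3xz + 100/3x + 24z^2 - 220/3z + 100/3 ≠ 0; add g_4 = -52/3xz + 100/3x + 24z^2 - 220/3z + 100/3 to the basis.

S(f_1,f_3): lcm = xyz. S = 4/3xz^2 + 2/3xz - 10x + 18z - 10.
  leading term xz^2: subtract (-1/13z)·g_4 from 4/3xz^2 + 2/3xz - 10x + 18z - 10 → 42/13xz - 10x + 24/13z^3 - 220/39z^2 + 802/39z - 10
  leading term xz: subtract (-63/338)·g_4 from 42/13xz - 10x + 24/13z^3 - 220/39z^2 + 802/39z - 10 → -640/169x + 24/13z^3 - 592/507z^2 + 3496/507z - 640/169
  leading term x: no divisor's leading term divides it; move -640/169x to the remainder.
  leading term z^3: no divisor's leading term divides it; move 24/13z^3 to the remainder.
  leading term z^2: no divisor's leading term divides it; move -592/507z^2 to the remainder.
  leading term z: no divisor's leading term divides it; move 3496/507z to the remainder.
  leading term 1: no divisor's leading term divides it; move -640/169 to the remainder.
  remainder -640/169x + 24/13z^3 - 592/507z^2 + 3496/507z - 640/169 ≠ 0; add g_5 = -640/169x + 24/13z^3 - 592/507z^2 + 3496/507z - 640/169 to the basis.

S(f_2,f_3): lcm = y^2. S = 4/3yz - 4/3y.
  leading term yz: subtract (-2/9z)·f_3 from 4/3yz - 4/3y → -4/3y + 16/9z^2 - 16/9z
  leading term y: subtract (2/9)·f_3 from -4/3y + 16/9z^2 - 16/9z → 16/9z^2 - 32/9z + 16/9
  leading term z^2: no divisor's leading term divides it; move 16/9z^2 to the remainder.
  leading term z: no divisor's leading term divides it; move -32/9z to the remainder.
  leading term 1: no divisor's leading term divides it; move 16/9 to the remainder.
  remainder 16/9z^2 - 32/9z + 16/9 ≠ 0; add g_6 = 16/9z^2 - 32/9z + 16/9 to the basis.

The other S-polynomials (S(f_1,g_4), S(f_2,g_4), S(f_3,g_4), S(f_1,g_5), S(f_2,g_5), S(f_3,g_5), S(g_4,g_5), S(f_1,g_6), S(f_2,g_6), S(f_3,g_6), S(g_4,g_6), S(g_5,g_6)) all reduce to 0 modulo the current basis, so we have a Gröbner basis.
Inter-reduce: drop elements whose leading term is divisible by another's, tail-reduce, and make monic.

G = {x - 8/3z + 5/3, y - 4/3z + 4/3, z^2 - 2z + 1}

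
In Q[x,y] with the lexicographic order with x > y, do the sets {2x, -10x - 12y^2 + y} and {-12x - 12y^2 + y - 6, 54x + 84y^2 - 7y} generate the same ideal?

No, the ideals differ.

Since reduced Gröbner bases are canonical representatives of ideals under a given ordering, it suffices to compute and compare them.
Buchberger on the first generating set:
f_1 = 2x, LT = x.
f_2 = -10x - 12y^2 + y, LT = x.

S(f_1,f_2): lcm = x. S = -6/5y^2 + 1/10y.
  leading term y^2: no divisor's leading term divides it; move -6/5y^2 to the remainder.
  leading term y: no divisor's leading term divides it; move 1/10y to the remainder.
  remainder -6/5y^2 + 1/10y ≠ 0; add g_3 = -6/5y^2 + 1/10y to the basis.

The other S-polynomials (S(f_1,g_3), S(f_2,g_3)) all reduce to 0 modulo the current basis, so we have a Gröbner basis.
Inter-reduce: drop elements whose leading term is divisible by another's, tail-reduce, and make monic.
Reduced Gröbner basis: {x, y^2 - 1/12y}.

Buchberger on the second generating set:
h_1 = -12x - 12y^2 + y - 6, LT = x.
h_2 = 54x + 84y^2 - 7y, LT = x.

S(h_1,h_2): lcm = x. S = -5/9y^2 + 5/108y + 1/2.
  leading term y^2: no divisor's leading term divides it; move -5/9y^2 to the remainder.
  leading term y: no divisor's leading term divides it; move 5/108y to the remainder.
  leading term 1: no divisor's leading term divides it; move 1/2 to the remainder.
  remainder -5/9y^2 + 5/108y + 1/2 ≠ 0; add k_3 = -5/9y^2 + 5/108y + 1/2 to the basis.

The other S-polynomials (S(h_1,k_3), S(h_2,k_3)) all reduce to 0 modulo the current basis, so we have a Gröbner basis.
Inter-reduce: drop elements whose leading term is divisible by another's, tail-reduce, and make monic.
Reduced Gröbner basis: {x + 7/5, y^2 - 1/12y - 9/10}.

The bases are distinct; the ideals are different.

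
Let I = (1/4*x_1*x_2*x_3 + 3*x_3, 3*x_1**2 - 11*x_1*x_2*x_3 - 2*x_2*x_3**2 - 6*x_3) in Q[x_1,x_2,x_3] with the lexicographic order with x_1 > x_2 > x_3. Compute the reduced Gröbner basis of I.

The reduced Gröbner basis is the canonical form of the ideal for this ordering.

f_1 = 1/4*x_1*x_2*x_3 + 3*x_3, LT = x_1*x_2*x_3.
f_2 = 3*x_1**2 - 11*x_1*x_2*x_3 - 2*x_2*x_3**2 - 6*x_3, LT = x_1**2.

S(f_1,f_2): lcm = x_1**2*x_2*x_3. S = 11/3*x_1*x_2**2*x_3**2 + 12*x_1*x_3 + 2/3*x_2**2*x_3**3 + 2*x_2*x_3**2.
  leading term x_1*x_2**2*x_3**2: subtract (44/3*x_2*x_3)·f_1 from 11/3*x_1*x_2**2*x_3**2 + 12*x_1*x_3 + 2/3*x_2**2*x_3**3 + 2*x_2*x_3**2 → 12*x_1*x_3 + 2/3*x_2**2*x_3**3 - 42*x_2*x_3**2
  leading term x_1*x_3: no divisor's leading term divides it; move 12*x_1*x_3 to the remainder.
  leading term x_2**2*x_3**3: no divisor's leading term divides it; move 2/3*x_2**2*x_3**3 to the remainder.
  leading term x_2*x_3**2: no divisor's leading term divides it; move -42*x_2*x_3**2 to the remainder.
  remainder 12*x_1*x_3 + 2/3*x_2**2*x_3**3 - 42*x_2*x_3**2 ≠ 0; add g_3 = 12*x_1*x_3 + 2/3*x_2**2*x_3**3 - 42*x_2*x_3**2 to the basis.

S(f_1,g_3): lcm = x_1*x_2*x_3. S = -1/18*x_2**3*x_3**3 + 7/2*x_2**2*x_3**2 + 12*x_3.
  leading term x_2**3*x_3**3: no divisor's leading term divides it; move -1/18*x_2**3*x_3**3 to the remainder.
  leading term x_2**2*x_3**2: no divisor's leading term divides it; move 7/2*x_2**2*x_3**2 to the remainder.
  leading term x_3: no divisor's leading term divides it; move 12*x_3 to the remainder.
  remainder -1/18*x_2**3*x_3**3 + 7/2*x_2**2*x_3**2 + 12*x_3 ≠ 0; add g_4 = -1/18*x_2**3*x_3**3 + 7/2*x_2**2*x_3**2 + 12*x_3 to the basis.

The other S-polynomials (S(f_2,g_3), S(f_1,g_4), S(f_2,g_4), S(g_3,g_4)) all reduce to 0 modulo the current basis, so we have a Gröbner basis.
Inter-reduce: drop elements whose leading term is divisible by another's, tail-reduce, and make monic.

G = {x_1**2 - 2/3*x_2*x_3**2 + 42*x_3, x_1*x_3 + 1/18*x_2**2*x_3**3 - 7/2*x_2*x_3**2, x_2**3*x_3**3 - 63*x_2**2*x_3**2 - 216*x_3}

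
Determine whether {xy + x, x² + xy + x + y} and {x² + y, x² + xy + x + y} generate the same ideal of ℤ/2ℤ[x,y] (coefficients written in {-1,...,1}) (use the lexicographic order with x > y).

Two ideals are equal iff their reduced Gröbner bases coincide (the reduced basis is unique for a fixed ordering).
Buchberger on the first generating set:
f_1 = xy + x, LT = xy.
f_2 = x² + xy + x + y, LT = x².

S(f_1,f_2): lcm = x²y. S = x² + xy² + xy + y².
  reduce S modulo (f_1, f_2):
  remainder y² + y ≠ 0; add g_3 = y² + y to the basis.

The other S-polynomials (S(f_1,g_3), S(f_2,g_3)) all reduce to 0 modulo the current basis, so we have a Gröbner basis.
Inter-reduce: drop elements whose leading term is divisible by another's, tail-reduce, and make monic.
Reduced Gröbner basis: {x² + y, xy + x, y² + y}.

Buchberger on the second generating set:
h_1 = x² + y, LT = x².
h_2 = x² + xy + x + y, LT = x².

S(h_1,h_2): lcm = x². S = xy + x.
  reduce S modulo (h_1, h_2):
  remainder xy + x ≠ 0; add k_3 = xy + x to the basis.

S(h_1,k_3): lcm = x²y. S = x² + y².
  reduce S modulo (h_1, h_2, k_3):
  remainder y² + y ≠ 0; add k_4 = y² + y to the basis.

The other S-polynomials (S(h_2,k_3), S(h_1,k_4), S(h_2,k_4), S(k_3,k_4)) all reduce to 0 modulo the current basis, so we have a Gröbner basis.
Inter-reduce: drop elements whose leading term is divisible by another's, tail-reduce, and make monic.
Reduced Gröbner basis: {x² + y, xy + x, y² + y}.

These coincide, so the ideals are equal.

Yes, the ideals are equal.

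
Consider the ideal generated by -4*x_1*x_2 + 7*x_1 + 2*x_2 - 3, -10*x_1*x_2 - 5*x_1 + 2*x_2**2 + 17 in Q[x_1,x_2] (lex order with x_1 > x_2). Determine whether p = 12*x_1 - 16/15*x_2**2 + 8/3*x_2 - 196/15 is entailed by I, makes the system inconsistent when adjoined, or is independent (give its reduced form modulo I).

First compute the reduced Gröbner basis of I by Buchberger's algorithm.
f_1 = -4*x_1*x_2 + 7*x_1 + 2*x_2 - 3, LT = x_1*x_2.
f_2 = -10*x_1*x_2 - 5*x_1 + 2*x_2**2 + 17, LT = x_1*x_2.

S(f_1,f_2): lcm = x_1*x_2. S = -9/4*x_1 + 1/5*x_2**2 - 1/2*x_2 + 49/20.
  leading term x_1: no divisor's leading term divides it; move -9/4*x_1 to the remainder.
  leading term x_2**2: no divisor's leading term divides it; move 1/5*x_2**2 to the remainder.
  leading term x_2: no divisor's leading term divides it; move -1/2*x_2 to the remainder.
  leading term 1: no divisor's leading term divides it; move 49/20 to the remainder.
  remainder -9/4*x_1 + 1/5*x_2**2 - 1/2*x_2 + 49/20 ≠ 0; add h_3 = -9/4*x_1 + 1/5*x_2**2 - 1/2*x_2 + 49/20 to the basis.

S(f_1,h_3): lcm = x_1*x_2. S = -7/4*x_1 + 4/45*x_2**3 - 2/9*x_2**2 + 53/90*x_2 + 3/4.
  leading term x_1: subtract (7/9)·h_3 from -7/4*x_1 + 4/45*x_2**3 - 2/9*x_2**2 + 53/90*x_2 + 3/4 → 4/45*x_2**3 - 17/45*x_2**2 + 44/45*x_2 - 52/45
  leading term x_2**3: no divisor's leading term divides it; move 4/45*x_2**3 to the remainder.
  leading term x_2**2: no divisor's leading term divides it; move -17/45*x_2**2 to the remainder.
  leading term x_2: no divisor's leading term divides it; move 44/45*x_2 to the remainder.
  leading term 1: no divisor's leading term divides it; move -52/45 to the remainder.
  remainder 4/45*x_2**3 - 17/45*x_2**2 + 44/45*x_2 - 52/45 ≠ 0; add h_4 = 4/45*x_2**3 - 17/45*x_2**2 + 44/45*x_2 - 52/45 to the basis.

The other S-polynomials (S(f_2,h_3), S(f_1,h_4), S(f_2,h_4), S(h_3,h_4)) all reduce to 0 modulo the current basis, so we have a Gröbner basis.
Inter-reduce: drop elements whose leading term is divisible by another's, tail-reduce, and make monic.
Reduced Gröbner basis: {x_1 - 4/45*x_2**2 + 2/9*x_2 - 49/45, x_2**3 - 17/4*x_2**2 + 11*x_2 - 13}.
Label its elements g_1 = x_1 - 4/45*x_2**2 + 2/9*x_2 - 49/45, g_2 = x_2**3 - 17/4*x_2**2 + 11*x_2 - 13.

Reduce p = 12*x_1 - 16/15*x_2**2 + 8/3*x_2 - 196/15 modulo G:
  leading term x_1: subtract (12)·g_1 from 12*x_1 - 16/15*x_2**2 + 8/3*x_2 - 196/15 → 0
  normal form = 0.
Since the normal form is 0, p ∈ I.

Ideal membership is decidable via reduction modulo a Gröbner basis.

12*x_1 - 16/15*x_2**2 + 8/3*x_2 - 196/15 lies in I (it reduces to 0).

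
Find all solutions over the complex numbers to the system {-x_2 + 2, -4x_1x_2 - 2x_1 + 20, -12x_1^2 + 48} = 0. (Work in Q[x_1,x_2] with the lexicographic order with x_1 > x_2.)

{(2, 2)}

Compute a lex Gröbner basis by Buchberger's algorithm.
f_1 = -x_2 + 2, LT = x_2.
f_2 = -4x_1x_2 - 2x_1 + 20, LT = x_1x_2.
f_3 = -12x_1^2 + 48, LT = x_1^2.

S(f_1,f_2): lcm = x_1x_2. S = -5/2x_1 + 5.
  leading term x_1: no divisor's leading term divides it; move -5/2x_1 to the remainder.
  leading term 1: no divisor's leading term divides it; move 5 to the remainder.
  remainder -5/2x_1 + 5 ≠ 0; add h_4 = -5/2x_1 + 5 to the basis.

The other S-polynomials (S(f_1,f_3), S(f_2,f_3), S(f_1,h_4), S(f_2,h_4), S(f_3,h_4)) all reduce to 0 modulo the current basis, so we have a Gröbner basis.
Inter-reduce: drop elements whose leading term is divisible by another's, tail-reduce, and make monic.
Reduced Gröbner basis: {x_1 - 2, x_2 - 2}.

From the last basis element, x_2 - 2 = 0, so x_2 takes values in {2}. Each choice, substituted upward through the basis, yields the corresponding point(s) of the solution set.
  x_2 = 2: the earlier basis element becomes x_1 - 2 = 0, giving x_1 = 2 — point (2, 2).
Each listed point satisfies every original equation (direct substitution).
This is the nonlinear analogue of row-reducing a linear system.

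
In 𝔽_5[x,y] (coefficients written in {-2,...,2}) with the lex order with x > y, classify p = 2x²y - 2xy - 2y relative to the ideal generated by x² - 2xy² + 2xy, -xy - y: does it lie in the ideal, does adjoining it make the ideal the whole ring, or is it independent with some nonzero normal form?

2x²y - 2xy - 2y is independent of I; its normal form modulo I is 2y.

First compute the reduced Gröbner basis of I by Buchberger's algorithm.
f_1 = x² - 2xy² + 2xy, LT = x².
f_2 = -xy - y, LT = xy.

S(f_1,f_2): lcm = x²y. S = -2xy³ + 2xy² - xy.
  reduce S modulo (f_1, f_2):
  remainder 2y³ - 2y² + y ≠ 0; add h_3 = 2y³ - 2y² + y to the basis.

The other S-polynomials (S(f_1,h_3), S(f_2,h_3)) all reduce to 0 modulo the current basis, so we have a Gröbner basis.
Inter-reduce: drop elements whose leading term is divisible by another's, tail-reduce, and make monic.
Reduced Gröbner basis: {x² + 2y² - 2y, xy + y, y³ - y² - 2y}.
Label its elements g_1 = x² + 2y² - 2y, g_2 = xy + y, g_3 = y³ - y² - 2y.

Reduce p = 2x²y - 2xy - 2y modulo G:
  leading term x²y: subtract (2y)·g_1 from 2x²y - 2xy - 2y → -2xy + y³ - y² - 2y
  leading term xy: subtract (-2)·g_2 from -2xy + y³ - y² - 2y → y³ - y²
  leading term y³: subtract (1)·g_3 from y³ - y² → 2y
  leading term y: no divisor's leading term divides it; move 2y to the remainder.
  normal form = 2y.
The normal form is nonzero, so p ∉ I. Since p minus its normal form lies in I, I + (p) = I + (r) where r = 2y; decide whether this ideal is the whole ring.
Run Buchberger on G together with r (pairs among the g_i already reduce to 0 since G is a Gröbner basis):
g_1 = x² + 2y² - 2y, LT = x².
g_2 = xy + y, LT = xy.
g_3 = y³ - y² - 2y, LT = y³.
r = 2y, LT = y.

The S-polynomials (S(g_1,g_2), S(g_1,g_3), S(g_1,r), S(g_2,g_3), S(g_2,r), S(g_3,r)) all reduce to 0 modulo the current basis, so we have a Gröbner basis.
Inter-reduce: drop elements whose leading term is divisible by another's, tail-reduce, and make monic.
Reduced Gröbner basis: {x², y}.
The reduced Gröbner basis of I + (p) is {x², y} ≠ {1}, a proper ideal, so the enlarged system stays consistent: p is independent of I, with normal form 2y.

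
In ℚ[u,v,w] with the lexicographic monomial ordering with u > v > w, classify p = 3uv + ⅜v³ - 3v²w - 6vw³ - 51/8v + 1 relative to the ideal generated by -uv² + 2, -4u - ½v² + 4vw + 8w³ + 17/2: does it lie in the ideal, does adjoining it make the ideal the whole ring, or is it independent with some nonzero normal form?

First compute the reduced Gröbner basis of I by Buchberger's algorithm.
f_1 = -uv² + 2, LT = uv².
f_2 = -4u - ½v² + 4vw + 8w³ + 17/2, LT = u.

S(f_1,f_2): lcm = uv². S = -⅛v⁴ + v³w + 2v²w³ + 17/8v² - 2.
  leading term v⁴: no divisor's leading term divides it; move -⅛v⁴ to the remainder.
  leading term v³w: no divisor's leading term divides it; move v³w to the remainder.
  leading term v²w³: no divisor's leading term divides it; move 2v²w³ to the remainder.
  leading term v²: no divisor's leading term divides it; move 17/8v² to the remainder.
  leading term 1: no divisor's leading term divides it; move -2 to the remainder.
  remainder -⅛v⁴ + v³w + 2v²w³ + 17/8v² - 2 ≠ 0; add h_3 = -⅛v⁴ + v³w + 2v²w³ + 17/8v² - 2 to the basis.

The other S-polynomials (S(f_1,h_3), S(f_2,h_3)) all reduce to 0 modulo the current basis, so we have a Gröbner basis.
Inter-reduce: drop elements whose leading term is divisible by another's, tail-reduce, and make monic.
Reduced Gröbner basis: {u + ⅛v² - vw - 2w³ - 17/8, v⁴ - 8v³w - 16v²w³ - 17v² + 16}.
Label its elements g_1 = u + ⅛v² - vw - 2w³ - 17/8, g_2 = v⁴ - 8v³w - 16v²w³ - 17v² + 16.

Reduce p = 3uv + ⅜v³ - 3v²w - 6vw³ - 51/8v + 1 modulo G:
  leading term uv: subtract (3v)·g_1 from 3uv + ⅜v³ - 3v²w - 6vw³ - 51/8v + 1 → 1
  leading term 1: no divisor's leading term divides it; move 1 to the remainder.
  normal form = 1.
The normal form is nonzero, so p ∉ I. Since p minus its normal form lies in I, I + (p) = I + (r) where r = 1; decide whether this ideal is the whole ring.
Here r = 1 is a nonzero constant, hence a unit: 1 ∈ I + (p), the Gröbner basis of I + (p) is {1}, and the enlarged system has no common solution — adjoining p is inconsistent.

Adjoining 3uv + ⅜v³ - 3v²w - 6vw³ - 51/8v + 1 makes the ideal the whole ring: the system is inconsistent.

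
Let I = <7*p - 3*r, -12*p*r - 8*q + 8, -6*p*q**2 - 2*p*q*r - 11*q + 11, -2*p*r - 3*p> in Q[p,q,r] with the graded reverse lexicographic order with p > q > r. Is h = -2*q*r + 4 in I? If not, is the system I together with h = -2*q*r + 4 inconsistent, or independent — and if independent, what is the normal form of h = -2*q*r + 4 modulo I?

Adjoining -2*q*r + 4 makes the ideal the whole ring: the system is inconsistent.

First compute the reduced Gröbner basis of I by Buchberger's algorithm.
f_1 = 7*p - 3*r, LT = p.
f_2 = -12*p*r - 8*q + 8, LT = p*r.
f_3 = -6*p*q**2 - 2*p*q*r - 11*q + 11, LT = p*q**2.
f_4 = -2*p*r - 3*p, LT = p*r.

S(f_1,f_2): lcm = p*r. S = -3/7*r**2 - 2/3*q + 2/3.
  reduce S modulo (f_1, f_2, f_3, f_4):
  remainder -3/7*r**2 - 2/3*q + 2/3 ≠ 0; add k_5 = -3/7*r**2 - 2/3*q + 2/3 to the basis.

S(f_1,f_3): lcm = p*q**2. S = -1/3*p*q*r - 3/7*q**2*r - 11/6*q + 11/6.
  reduce S modulo (f_1, f_2, f_3, f_4, k_5):
  remainder -3/7*q**2*r + 2/9*q**2 - 37/18*q + 11/6 ≠ 0; add k_6 = -3/7*q**2*r + 2/9*q**2 - 37/18*q + 11/6 to the basis.

S(f_1,f_4): lcm = p*r. S = -3/7*r**2 - 3/2*p.
  reduce S modulo (f_1, f_2, f_3, f_4, k_5, k_6):
  remainder 2/3*q - 9/14*r - 2/3 ≠ 0; add k_7 = 2/3*q - 9/14*r - 2/3 to the basis.

S(f_2,f_3): lcm = p*q**2*r. S = -1/3*p*q*r**2 + 2/3*q**3 - 2/3*q**2 - 11/6*q*r + 11/6*r.
  reduce S modulo (f_1, f_2, f_3, f_4, k_5, k_6, k_7):
  remainder -14261/14112*r ≠ 0; add k_8 = -14261/14112*r to the basis.

The other S-polynomials (S(f_2,f_4), S(f_3,f_4), S(f_1,k_5), S(f_2,k_5), S(f_3,k_5), S(f_4,k_5), S(f_1,k_6), S(f_2,k_6), S(f_3,k_6), S(f_4,k_6), S(k_5,k_6), S(f_1,k_7), S(f_2,k_7), S(f_3,k_7), S(f_4,k_7), S(k_5,k_7), S(k_6,k_7), S(f_1,k_8), S(f_2,k_8), S(f_3,k_8), S(f_4,k_8), S(k_5,k_8), S(k_6,k_8), S(k_7,k_8)) all reduce to 0 modulo the current basis, so we have a Gröbner basis.
Inter-reduce: drop elements whose leading term is divisible by another's, tail-reduce, and make monic.
Reduced Gröbner basis: {p, q - 1, r}.
Label its elements g_1 = p, g_2 = q - 1, g_3 = r.

Reduce h = -2*q*r + 4 modulo G:
  leading term q*r: subtract (-2*r)·g_2 from -2*q*r + 4 → -2*r + 4
  leading term r: subtract (-2)·g_3 from -2*r + 4 → 4
  leading term 1: no divisor's leading term divides it; move 4 to the remainder.
  normal form = 4.
The normal form is nonzero, so h ∉ I. Since h minus its normal form lies in I, I + (h) = I + (n) where n = 4; decide whether this ideal is the whole ring.
Here n = 4 is a nonzero constant, hence a unit: 1 ∈ I + (h), the Gröbner basis of I + (h) is {1}, and the enlarged system has no common solution — adjoining h is inconsistent.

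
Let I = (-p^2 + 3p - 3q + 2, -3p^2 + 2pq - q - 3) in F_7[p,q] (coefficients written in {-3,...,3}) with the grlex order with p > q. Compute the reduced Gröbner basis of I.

f_1 = -p^2 + 3p - 3q + 2, LT = p^2.
f_2 = -3p^2 + 2pq - q - 3, LT = p^2.

S(f_1,f_2): lcm = p^2. S = 3pq - 3p - 2q - 3.
  leading term pq: no divisor's leading term divides it; move 3pq to the remainder.
  leading term p: no divisor's leading term divides it; move -3p to the remainder.
  leading term q: no divisor's leading term divides it; move -2q to the remainder.
  leading term 1: no divisor's leading term divides it; move -3 to the remainder.
  remainder 3pq - 3p - 2q - 3 ≠ 0; add g_3 = 3pq - 3p - 2q - 3 to the basis.

S(f_1,g_3): lcm = p^2q. S = p^2 + 3q^2 + p - 2q.
  leading term p^2: subtract (-1)·f_1 from p^2 + 3q^2 + p - 2q → 3q^2 - 3p + 2q + 2
  leading term q^2: no divisor's leading term divides it; move 3q^2 to the remainder.
  leading term p: no divisor's leading term divides it; move -3p to the remainder.
  leading term q: no divisor's leading term divides it; move 2q to the remainder.
  leading term 1: no divisor's leading term divides it; move 2 to the remainder.
  remainder 3q^2 - 3p + 2q + 2 ≠ 0; add g_4 = 3q^2 - 3p + 2q + 2 to the basis.

The other S-polynomials (S(f_2,g_3), S(f_1,g_4), S(f_2,g_4), S(g_3,g_4)) all reduce to 0 modulo the current basis, so we have a Gröbner basis.
Inter-reduce: drop elements whose leading term is divisible by another's, tail-reduce, and make monic.

G = {p^2 - 3p + 3q - 2, pq - p - 3q - 1, q^2 - p + 3q + 3}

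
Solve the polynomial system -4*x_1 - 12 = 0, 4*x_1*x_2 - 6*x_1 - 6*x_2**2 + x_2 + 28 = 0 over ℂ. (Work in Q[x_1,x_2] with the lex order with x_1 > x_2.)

Compute a lex Gröbner basis by Buchberger's algorithm.
f_1 = -4*x_1 - 12, LT = x_1.
f_2 = 4*x_1*x_2 - 6*x_1 - 6*x_2**2 + x_2 + 28, LT = x_1*x_2.

S(f_1,f_2): lcm = x_1*x_2. S = 3/2*x_1 + 3/2*x_2**2 + 11/4*x_2 - 7.
  leading term x_1: subtract (-3/8)·f_1 from 3/2*x_1 + 3/2*x_2**2 + 11/4*x_2 - 7 → 3/2*x_2**2 + 11/4*x_2 - 23/2
  leading term x_2**2: no divisor's leading term divides it; move 3/2*x_2**2 to the remainder.
  leading term x_2: no divisor's leading term divides it; move 11/4*x_2 to the remainder.
  leading term 1: no divisor's leading term divides it; move -23/2 to the remainder.
  remainder 3/2*x_2**2 + 11/4*x_2 - 23/2 ≠ 0; add h_3 = 3/2*x_2**2 + 11/4*x_2 - 23/2 to the basis.

The other S-polynomials (S(f_1,h_3), S(f_2,h_3)) all reduce to 0 modulo the current basis, so we have a Gröbner basis.
Inter-reduce: drop elements whose leading term is divisible by another's, tail-reduce, and make monic.
Reduced Gröbner basis: {x_1 + 3, x_2**2 + 11/6*x_2 - 23/3}.

Elimination: the polynomial x_2**2 + 11/6*x_2 - 23/3 lies in the elimination ideal for x_2, so x_2 ∈ {-23/6, 2}. For each such x_2, the remaining basis elements (now univariate) give the rest of the solution.
  x_2 = -23/6: the earlier basis element becomes x_1 + 3 = 0, giving x_1 = -3 — point (-3, -23/6).
  x_2 = 2: the earlier basis element becomes x_1 + 3 = 0, giving x_1 = -3 — point (-3, 2).
Substituting each solution back into the original system confirms all equations vanish.
This is the nonlinear analogue of row-reducing a linear system.

{(-3, -23/6), (-3, 2)}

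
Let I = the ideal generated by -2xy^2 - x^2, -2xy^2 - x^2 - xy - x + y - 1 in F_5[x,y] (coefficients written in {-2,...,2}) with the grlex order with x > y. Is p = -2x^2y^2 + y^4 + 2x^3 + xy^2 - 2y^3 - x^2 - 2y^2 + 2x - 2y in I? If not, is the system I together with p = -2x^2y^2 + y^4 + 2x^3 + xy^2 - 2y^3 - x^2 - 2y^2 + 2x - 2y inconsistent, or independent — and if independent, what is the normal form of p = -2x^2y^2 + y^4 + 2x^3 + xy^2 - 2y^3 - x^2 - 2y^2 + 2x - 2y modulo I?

-2x^2y^2 + y^4 + 2x^3 + xy^2 - 2y^3 - x^2 - 2y^2 + 2x - 2y is independent of I; its normal form modulo I is -2y^2 + x - y - 2.

First compute the reduced Gröbner basis of I by Buchberger's algorithm.
f_1 = -2xy^2 - x^2, LT = xy^2.
f_2 = -2xy^2 - x^2 - xy - x + y - 1, LT = xy^2.

S(f_1,f_2): lcm = xy^2. S = 2xy + 2x - 2y + 2.
  leading term xy: no divisor's leading term divides it; move 2xy to the remainder.
  leading term x: no divisor's leading term divides it; move 2x to the remainder.
  leading term y: no divisor's leading term divides it; move -2y to the remainder.
  leading term 1: no divisor's leading term divides it; move 2 to the remainder.
  remainder 2xy + 2x - 2y + 2 ≠ 0; add h_3 = 2xy + 2x - 2y + 2 to the basis.

S(f_1,h_3): lcm = xy^2. S = -2x^2 - xy + y^2 - y.
  leading term x^2: no divisor's leading term divides it; move -2x^2 to the remainder.
  leading term xy: subtract (2)·h_3 from -xy + y^2 - y → y^2 + x - 2y + 1
  leading term y^2: no divisor's leading term divides it; move y^2 to the remainder.
  leading term x: no divisor's leading term divides it; move x to the remainder.
  leading term y: no divisor's leading term divides it; move -2y to the remainder.
  leading term 1: no divisor's leading term divides it; move 1 to the remainder.
  remainder -2x^2 + y^2 + x - 2y + 1 ≠ 0; add h_4 = -2x^2 + y^2 + x - 2y + 1 to the basis.

S(f_1,h_4): lcm = x^2y^2. S = -2y^4 - 2x^3 - 2xy^2 - y^3 - 2y^2.
  leading term y^4: no divisor's leading term divides it; move -2y^4 to the remainder.
  leading term x^3: subtract (x)·h_4 from -2x^3 - 2xy^2 - y^3 - 2y^2 → 2xy^2 - y^3 - x^2 + 2xy - 2y^2 - x
  leading term xy^2: subtract (-1)·f_1 from 2xy^2 - y^3 - x^2 + 2xy - 2y^2 - x → -y^3 - 2x^2 + 2xy - 2y^2 - x
  leading term y^3: no divisor's leading term divides it; move -y^3 to the remainder.
  leading term x^2: subtract (1)·h_4 from -2x^2 + 2xy - 2y^2 - x → 2xy + 2y^2 - 2x + 2y - 1
  leading term xy: subtract (1)·h_3 from 2xy + 2y^2 - 2x + 2y - 1 → 2y^2 + x - y + 2
  leading term y^2: no divisor's leading term divides it; move 2y^2 to the remainder.
  leading term x: no divisor's leading term divides it; move x to the remainder.
  leading term y: no divisor's leading term divides it; move -y to the remainder.
  leading term 1: no divisor's leading term divides it; move 2 to the remainder.
  remainder -2y^4 - y^3 + 2y^2 + x - y + 2 ≠ 0; add h_5 = -2y^4 - y^3 + 2y^2 + x - y + 2 to the basis.

S(h_3,h_4): lcm = x^2y. S = -2y^3 + x^2 + 2xy - y^2 + x - 2y.
  leading term y^3: no divisor's leading term divides it; move -2y^3 to the remainder.
  leading term x^2: subtract (2)·h_4 from x^2 + 2xy - y^2 + x - 2y → 2xy + 2y^2 - x + 2y - 2
  leading term xy: subtract (1)·h_3 from 2xy + 2y^2 - x + 2y - 2 → 2y^2 + 2x - y + 1
  leading term y^2: no divisor's leading term divides it; move 2y^2 to the remainder.
  leading term x: no divisor's leading term divides it; move 2x to the remainder.
  leading term y: no divisor's leading term divides it; move -y to the remainder.
  leading term 1: no divisor's leading term divides it; move 1 to the remainder.
  remainder -2y^3 + 2y^2 + 2x - y + 1 ≠ 0; add h_6 = -2y^3 + 2y^2 + 2x - y + 1 to the basis.

The other S-polynomials (S(f_2,h_3), S(f_2,h_4), S(f_1,h_5), S(f_2,h_5), S(h_3,h_5), S(h_4,h_5), S(f_1,h_6), S(f_2,h_6), S(h_3,h_6), S(h_4,h_6), S(h_5,h_6)) all reduce to 0 modulo the current basis, so we have a Gröbner basis.
Inter-reduce: drop elements whose leading term is divisible by another's, tail-reduce, and make monic.
Reduced Gröbner basis: {y^3 - y^2 - x - 2y + 2, x^2 + 2y^2 + 2x + y + 2, xy + x - y + 1}.
Label its elements g_1 = y^3 - y^2 - x - 2y + 2, g_2 = x^2 + 2y^2 + 2x + y + 2, g_3 = xy + x - y + 1.

Reduce p = -2x^2y^2 + y^4 + 2x^3 + xy^2 - 2y^3 - x^2 - 2y^2 + 2x - 2y modulo G:
  leading term x^2y^2: subtract (-2y^2)·g_2 from -2x^2y^2 + y^4 + 2x^3 + xy^2 - 2y^3 - x^2 - 2y^2 + 2x - 2y → 2x^3 - x^2 + 2y^2 + 2x - 2y
  leading term x^3: subtract (2x)·g_2 from 2x^3 - x^2 + 2y^2 + 2x - 2y → xy^2 - 2xy + 2y^2 - 2x - 2y
  leading term xy^2: subtract (y)·g_3 from xy^2 - 2xy + 2y^2 - 2x - 2y → 2xy - 2y^2 - 2x + 2y
  leading term xy: subtract (2)·g_3 from 2xy - 2y^2 - 2x + 2y → -2y^2 + x - y - 2
  leading term y^2: no divisor's leading term divides it; move -2y^2 to the remainder.
  leading term x: no divisor's leading term divides it; move x to the remainder.
  leading term y: no divisor's leading term divides it; move -y to the remainder.
  leading term 1: no divisor's leading term divides it; move -2 to the remainder.
  normal form = -2y^2 + x - y - 2.
The normal form is nonzero, so p ∉ I. Since p minus its normal form lies in I, I + (p) = I + (r) where r = -2y^2 + x - y - 2; decide whether this ideal is the whole ring.
Run Buchberger on G together with r (pairs among the g_i already reduce to 0 since G is a Gröbner basis):
g_1 = y^3 - y^2 - x - 2y + 2, LT = y^3.
g_2 = x^2 + 2y^2 + 2x + y + 2, LT = x^2.
g_3 = xy + x - y + 1, LT = xy.
r = -2y^2 + x - y - 2, LT = y^2.

S(g_1,r): lcm = y^3. S = -2xy + y^2 - x + 2y + 2.
  leading term xy: subtract (-2)·g_3 from -2xy + y^2 - x + 2y + 2 → y^2 + x - 1
  leading term y^2: subtract (2)·r from y^2 + x - 1 → -x + 2y - 2
  leading term x: no divisor's leading term divides it; move -x to the remainder.
  leading term y: no divisor's leading term divides it; move 2y to the remainder.
  leading term 1: no divisor's leading term divides it; move -2 to the remainder.
  remainder -x + 2y - 2 ≠ 0; add m_5 = -x + 2y - 2 to the basis.

The other S-polynomials (S(g_1,g_2), S(g_1,g_3), S(g_2,g_3), S(g_2,r), S(g_3,r), S(g_1,m_5), S(g_2,m_5), S(g_3,m_5), S(r,m_5)) all reduce to 0 modulo the current basis, so we have a Gröbner basis.
Inter-reduce: drop elements whose leading term is divisible by another's, tail-reduce, and make monic.
Reduced Gröbner basis: {y^2 + 2y + 2, x - 2y + 2}.
The reduced Gröbner basis of I + (p) is {y^2 + 2y + 2, x - 2y + 2} ≠ {1}, a proper ideal, so the enlarged system stays consistent: p is independent of I, with normal form -2y^2 + x - y - 2.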